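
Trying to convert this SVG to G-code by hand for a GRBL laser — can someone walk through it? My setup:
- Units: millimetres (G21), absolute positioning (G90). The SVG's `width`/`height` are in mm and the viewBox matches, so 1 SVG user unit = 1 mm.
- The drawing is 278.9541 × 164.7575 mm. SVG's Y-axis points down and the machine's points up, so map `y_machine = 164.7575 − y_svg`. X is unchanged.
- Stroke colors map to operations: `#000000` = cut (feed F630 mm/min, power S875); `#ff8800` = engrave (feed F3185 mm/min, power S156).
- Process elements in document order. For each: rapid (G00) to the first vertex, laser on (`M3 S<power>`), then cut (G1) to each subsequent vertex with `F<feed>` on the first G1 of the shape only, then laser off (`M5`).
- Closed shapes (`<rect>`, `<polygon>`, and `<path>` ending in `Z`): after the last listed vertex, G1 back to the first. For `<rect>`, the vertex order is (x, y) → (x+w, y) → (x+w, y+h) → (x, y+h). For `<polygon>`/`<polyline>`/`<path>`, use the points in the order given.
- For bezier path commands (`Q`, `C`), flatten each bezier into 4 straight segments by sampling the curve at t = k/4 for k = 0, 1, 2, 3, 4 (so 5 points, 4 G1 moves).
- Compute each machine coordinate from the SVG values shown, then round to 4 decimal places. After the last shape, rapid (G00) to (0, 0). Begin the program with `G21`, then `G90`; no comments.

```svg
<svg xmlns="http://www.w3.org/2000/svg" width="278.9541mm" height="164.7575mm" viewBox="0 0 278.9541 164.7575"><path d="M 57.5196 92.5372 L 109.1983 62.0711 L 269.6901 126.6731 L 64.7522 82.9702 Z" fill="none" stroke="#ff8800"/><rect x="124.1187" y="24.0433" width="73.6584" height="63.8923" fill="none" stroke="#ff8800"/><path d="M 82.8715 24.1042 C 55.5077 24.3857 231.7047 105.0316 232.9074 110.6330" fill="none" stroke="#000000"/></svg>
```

Since the viewBox matches the mm dimensions, user units are millimetres directly. The only transform is the Y-flip y_m = 164.7575 − y_svg.

Shape 1 is a closed polygon drawn with `<path>`. Its stroke #ff8800 means engrave at S156, F3185. After flipping Y the toolpath is (57.5196,72.2203) → (109.1983,102.6864) → (269.6901,38.0844) → (64.7522,81.7873) → (57.5196,72.2203), returning to the start.

Shape 2 is a rectangle drawn with `<rect>`. Its stroke #ff8800 means engrave at S156, F3185. After flipping Y the toolpath is (124.1187,140.7142) → (197.7771,140.7142) → (197.7771,76.8219) → (124.1187,76.8219) → (124.1187,140.7142), returning to the start.

Shape 3 is a cubic bezier drawn with `<path>`. Its stroke #000000 means cut at S875, F630. After flipping Y the toolpath is (82.8715,140.6533) → (94.6014,127.8021) → (147.1770,99.3839) → (205.1089,69.9681) → (232.9074,54.1245).

G21
G90
G00 X57.5196 Y72.2203
M3 S156
G1 X109.1983 Y102.6864 F3185
G1 X269.6901 Y38.0844
G1 X64.7522 Y81.7873
G1 X57.5196 Y72.2203
M5
G00 X124.1187 Y140.7142
M3 S156
G1 X197.7771 Y140.7142 F3185
G1 X197.7771 Y76.8219
G1 X124.1187 Y76.8219
G1 X124.1187 Y140.7142
M5
G00 X82.8715 Y140.6533
M3 S875
G1 X94.6014 Y127.8021 F630
G1 X147.1770 Y99.3839
G1 X205.1089 Y69.9681
G1 X232.9074 Y54.1245
M5
G00 X0.0000 Y0.0000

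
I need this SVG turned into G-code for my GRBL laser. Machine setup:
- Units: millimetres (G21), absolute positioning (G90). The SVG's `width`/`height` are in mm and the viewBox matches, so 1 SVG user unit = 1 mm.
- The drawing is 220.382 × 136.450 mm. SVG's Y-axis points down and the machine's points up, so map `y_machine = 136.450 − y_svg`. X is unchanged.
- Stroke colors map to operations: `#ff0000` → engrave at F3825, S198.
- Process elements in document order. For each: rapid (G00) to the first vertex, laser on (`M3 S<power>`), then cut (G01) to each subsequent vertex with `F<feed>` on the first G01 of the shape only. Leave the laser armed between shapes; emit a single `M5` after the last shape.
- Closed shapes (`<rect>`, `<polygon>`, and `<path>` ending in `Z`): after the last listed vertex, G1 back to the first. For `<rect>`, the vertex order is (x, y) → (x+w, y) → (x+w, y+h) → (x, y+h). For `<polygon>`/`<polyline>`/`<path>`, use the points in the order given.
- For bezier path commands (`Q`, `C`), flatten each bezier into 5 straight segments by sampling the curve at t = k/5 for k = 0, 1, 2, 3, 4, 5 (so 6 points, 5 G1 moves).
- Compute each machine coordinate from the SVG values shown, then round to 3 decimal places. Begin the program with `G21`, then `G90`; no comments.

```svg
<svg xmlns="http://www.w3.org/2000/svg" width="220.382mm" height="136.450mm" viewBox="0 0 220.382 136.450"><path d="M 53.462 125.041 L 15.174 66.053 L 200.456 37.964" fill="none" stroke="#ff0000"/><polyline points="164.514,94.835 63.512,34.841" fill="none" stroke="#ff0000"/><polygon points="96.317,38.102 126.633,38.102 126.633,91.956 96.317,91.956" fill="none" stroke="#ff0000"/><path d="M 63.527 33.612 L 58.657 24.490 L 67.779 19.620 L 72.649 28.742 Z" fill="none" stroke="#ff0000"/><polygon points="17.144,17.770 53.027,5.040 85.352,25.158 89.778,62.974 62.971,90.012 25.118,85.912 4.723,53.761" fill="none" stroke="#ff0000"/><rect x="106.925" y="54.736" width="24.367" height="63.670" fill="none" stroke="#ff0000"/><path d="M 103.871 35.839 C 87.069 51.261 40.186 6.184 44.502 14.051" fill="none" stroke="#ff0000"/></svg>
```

G21
G90
G00 X53.462 Y11.409
M3 S198
G01 X15.174 Y70.397 F3825
G01 X200.456 Y98.486
G00 X164.514 Y41.615
M3 S198
G01 X63.512 Y101.609 F3825
G00 X96.317 Y98.348
M3 S198
G01 X126.633 Y98.348 F3825
G01 X126.633 Y44.494
G01 X96.317 Y44.494
G01 X96.317 Y98.348
G00 X63.527 Y102.838
M3 S198
G01 X58.657 Y111.960 F3825
G01 X67.779 Y116.830
G01 X72.649 Y107.708
G01 X63.527 Y102.838
G00 X17.144 Y118.680
M3 S198
G01 X53.027 Y131.410 F3825
G01 X85.352 Y111.292
G01 X89.778 Y73.476
G01 X62.971 Y46.438
G01 X25.118 Y50.538
G01 X4.723 Y82.689
G01 X17.144 Y118.680
G00 X106.925 Y81.714
M3 S198
G01 X131.292 Y81.714 F3825
G01 X131.292 Y18.044
G01 X106.925 Y18.044
G01 X106.925 Y81.714
G00 X103.871 Y100.611
M3 S198
G01 X90.830 Y97.710 F3825
G01 X74.472 Y103.884
G01 X58.696 Y113.687
G01 X47.406 Y121.673
G01 X44.502 Y122.399
M5

1 u = 1 mm; y_m = 136.450 − y.

[1] `<path>` open polyline, #ff0000→engrave S198 F3825: (53.462,11.409) → (15.174,70.397) → (200.456,98.486)

[2] `<polyline>` line segment, #ff0000→engrave S198 F3825: (164.514,41.615) → (63.512,101.609)

[3] `<polygon>` rectangle, #ff0000→engrave S198 F3825: (96.317,98.348) → (126.633,98.348) → (126.633,44.494) → (96.317,44.494) → (96.317,98.348) (closed)

[4] `<path>` regular polygon, #ff0000→engrave S198 F3825: (63.527,102.838) → (58.657,111.960) → (67.779,116.830) → (72.649,107.708) → (63.527,102.838) (closed)

[5] `<polygon>` regular polygon, #ff0000→engrave S198 F3825: (17.144,118.680) → (53.027,131.410) → (85.352,111.292) → (89.778,73.476) → (62.971,46.438) → (25.118,50.538) → (4.723,82.689) → (17.144,118.680) (closed)

[6] `<rect>` rectangle, #ff0000→engrave S198 F3825: (106.925,81.714) → (131.292,81.714) → (131.292,18.044) → (106.925,18.044) → (106.925,81.714) (closed)

[7] `<path>` cubic bezier, #ff0000→engrave S198 F3825: (103.871,100.611) → (90.830,97.710) → (74.472,103.884) → (58.696,113.687) → (47.406,121.673) → (44.502,122.399)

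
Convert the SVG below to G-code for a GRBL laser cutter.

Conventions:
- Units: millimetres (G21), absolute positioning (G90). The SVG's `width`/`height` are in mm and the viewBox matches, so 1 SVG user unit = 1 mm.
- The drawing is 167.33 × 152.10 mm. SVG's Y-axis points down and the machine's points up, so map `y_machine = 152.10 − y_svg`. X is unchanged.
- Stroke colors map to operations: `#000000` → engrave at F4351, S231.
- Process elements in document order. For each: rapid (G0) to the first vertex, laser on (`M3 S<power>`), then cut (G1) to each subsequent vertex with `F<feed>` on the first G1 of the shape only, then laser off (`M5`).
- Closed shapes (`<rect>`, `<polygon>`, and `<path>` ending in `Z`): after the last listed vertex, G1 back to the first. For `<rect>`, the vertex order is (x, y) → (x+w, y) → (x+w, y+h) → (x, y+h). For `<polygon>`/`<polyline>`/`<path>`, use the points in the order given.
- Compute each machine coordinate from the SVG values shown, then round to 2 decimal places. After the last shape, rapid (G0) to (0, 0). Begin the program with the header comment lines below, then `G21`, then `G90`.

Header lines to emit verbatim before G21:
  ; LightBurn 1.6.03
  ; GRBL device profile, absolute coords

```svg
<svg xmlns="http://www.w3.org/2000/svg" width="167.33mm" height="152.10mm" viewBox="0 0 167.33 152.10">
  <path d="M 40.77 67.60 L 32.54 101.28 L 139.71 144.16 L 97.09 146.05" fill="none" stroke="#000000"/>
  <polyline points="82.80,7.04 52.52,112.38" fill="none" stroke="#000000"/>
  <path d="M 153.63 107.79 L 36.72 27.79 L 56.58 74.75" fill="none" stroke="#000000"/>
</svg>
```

; LightBurn 1.6.03
; GRBL device profile, absolute coords
G21
G90
G0 X40.77 Y84.50
M3 S231
G1 X32.54 Y50.82 F4351
G1 X139.71 Y7.94
G1 X97.09 Y6.05
M5
G0 X82.80 Y145.06
M3 S231
G1 X52.52 Y39.72 F4351
M5
G0 X153.63 Y44.31
M3 S231
G1 X36.72 Y124.31 F4351
G1 X56.58 Y77.35
M5
G0 X0.00 Y0.00

viewBox `0 0 167.33 152.10` with mm width/height → 1 unit = 1 mm. Flip: y_m = 152.10 − y_svg.

**Shape 1** — `<path>` open polyline, stroke `#000000` → engrave (S231, F4351). Machine vertices: (40.77,84.50) → (32.54,50.82) → (139.71,7.94) → (97.09,6.05). Open path.

**Shape 2** — `<polyline>` line segment, stroke `#000000` → engrave (S231, F4351). Machine vertices: (82.80,145.06) → (52.52,39.72). Open path.

**Shape 3** — `<path>` open polyline, stroke `#000000` → engrave (S231, F4351). Machine vertices: (153.63,44.31) → (36.72,124.31) → (56.58,77.35). Open path.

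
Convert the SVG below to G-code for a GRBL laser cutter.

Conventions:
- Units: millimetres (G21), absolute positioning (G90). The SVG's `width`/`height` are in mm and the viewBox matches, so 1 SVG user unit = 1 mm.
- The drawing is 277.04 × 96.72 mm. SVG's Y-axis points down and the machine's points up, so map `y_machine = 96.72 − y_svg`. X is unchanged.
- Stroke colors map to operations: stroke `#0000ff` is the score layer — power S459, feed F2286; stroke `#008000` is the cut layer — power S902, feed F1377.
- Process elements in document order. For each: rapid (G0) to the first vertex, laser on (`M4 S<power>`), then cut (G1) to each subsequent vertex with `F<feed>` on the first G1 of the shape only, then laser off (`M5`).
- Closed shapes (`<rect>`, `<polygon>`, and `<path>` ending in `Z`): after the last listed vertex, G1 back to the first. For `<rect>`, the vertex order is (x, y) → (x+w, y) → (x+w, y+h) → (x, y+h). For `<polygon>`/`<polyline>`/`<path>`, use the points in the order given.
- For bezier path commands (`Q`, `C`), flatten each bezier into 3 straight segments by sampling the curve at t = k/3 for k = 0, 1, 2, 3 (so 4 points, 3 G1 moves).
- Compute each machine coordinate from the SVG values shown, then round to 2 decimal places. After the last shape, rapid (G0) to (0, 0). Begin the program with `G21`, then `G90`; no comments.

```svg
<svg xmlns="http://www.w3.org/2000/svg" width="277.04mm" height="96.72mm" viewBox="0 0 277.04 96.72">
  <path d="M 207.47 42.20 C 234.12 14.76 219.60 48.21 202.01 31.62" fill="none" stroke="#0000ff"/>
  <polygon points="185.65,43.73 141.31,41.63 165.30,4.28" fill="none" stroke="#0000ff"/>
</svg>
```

G21
G90
G0 X207.47 Y54.52
M4 S459
G1 X221.81 Y65.77 F2286
G1 X217.17 Y61.08
G1 X202.01 Y65.10
M5
G0 X185.65 Y52.99
M4 S459
G1 X141.31 Y55.09 F2286
G1 X165.30 Y92.44
G1 X185.65 Y52.99
M5
G0 X0.00 Y0.00

viewBox `0 0 277.04 96.72` with mm width/height → 1 unit = 1 mm. Flip: y_m = 96.72 − y_svg.

**Shape 1** — `<path>` cubic bezier, stroke `#0000ff` → score (S459, F2286). Control points (SVG): P0=(207.47,42.20), P1=(234.12,14.76), P2=(219.60,48.21), P3=(202.01,31.62); sampled at t=k/3. Machine vertices: (207.47,54.52) → (221.81,65.77) → (217.17,61.08) → (202.01,65.10). Open path.

**Shape 2** — `<polygon>` regular polygon, stroke `#0000ff` → score (S459, F2286). Machine vertices: (185.65,52.99) → (141.31,55.09) → (165.30,92.44) → (185.65,52.99). Closed: final G1 returns to the first vertex.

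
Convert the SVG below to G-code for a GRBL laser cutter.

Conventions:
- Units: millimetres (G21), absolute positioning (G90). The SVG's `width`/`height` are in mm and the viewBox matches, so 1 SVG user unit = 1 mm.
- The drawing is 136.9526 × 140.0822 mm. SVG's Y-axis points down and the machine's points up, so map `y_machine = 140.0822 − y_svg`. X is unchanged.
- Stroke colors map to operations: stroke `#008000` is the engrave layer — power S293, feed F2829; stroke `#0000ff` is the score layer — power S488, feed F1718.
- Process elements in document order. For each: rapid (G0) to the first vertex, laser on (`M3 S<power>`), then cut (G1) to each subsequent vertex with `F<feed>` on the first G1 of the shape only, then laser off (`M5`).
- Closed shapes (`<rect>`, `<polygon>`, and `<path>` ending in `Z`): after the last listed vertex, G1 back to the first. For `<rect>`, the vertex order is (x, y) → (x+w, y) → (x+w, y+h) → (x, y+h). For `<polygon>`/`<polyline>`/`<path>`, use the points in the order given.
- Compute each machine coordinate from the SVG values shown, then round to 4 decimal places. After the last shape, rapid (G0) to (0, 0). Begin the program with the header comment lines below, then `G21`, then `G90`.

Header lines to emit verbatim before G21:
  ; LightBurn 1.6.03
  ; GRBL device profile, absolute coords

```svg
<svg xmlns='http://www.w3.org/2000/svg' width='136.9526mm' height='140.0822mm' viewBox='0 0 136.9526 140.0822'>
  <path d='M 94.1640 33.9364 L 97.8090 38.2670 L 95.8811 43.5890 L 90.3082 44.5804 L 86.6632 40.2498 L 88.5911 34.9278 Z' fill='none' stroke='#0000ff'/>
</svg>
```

; LightBurn 1.6.03
; GRBL device profile, absolute coords
G21
G90
G0 X94.1640 Y106.1458
M3 S488
G1 X97.8090 Y101.8152 F1718
G1 X95.8811 Y96.4932
G1 X90.3082 Y95.5018
G1 X86.6632 Y99.8324
G1 X88.5911 Y105.1544
G1 X94.1640 Y106.1458
M5
G0 X0.0000 Y0.0000

viewBox `0 0 136.9526 140.0822` with mm width/height → 1 unit = 1 mm. Flip: y_m = 140.0822 − y_svg.

**Shape 1** — `<path>` regular polygon, stroke `#0000ff` → score (S488, F1718). Machine vertices: (94.1640,106.1458) → (97.8090,101.8152) → (95.8811,96.4932) → (90.3082,95.5018) → (86.6632,99.8324) → (88.5911,105.1544) → (94.1640,106.1458). Closed: final G1 returns to the first vertex.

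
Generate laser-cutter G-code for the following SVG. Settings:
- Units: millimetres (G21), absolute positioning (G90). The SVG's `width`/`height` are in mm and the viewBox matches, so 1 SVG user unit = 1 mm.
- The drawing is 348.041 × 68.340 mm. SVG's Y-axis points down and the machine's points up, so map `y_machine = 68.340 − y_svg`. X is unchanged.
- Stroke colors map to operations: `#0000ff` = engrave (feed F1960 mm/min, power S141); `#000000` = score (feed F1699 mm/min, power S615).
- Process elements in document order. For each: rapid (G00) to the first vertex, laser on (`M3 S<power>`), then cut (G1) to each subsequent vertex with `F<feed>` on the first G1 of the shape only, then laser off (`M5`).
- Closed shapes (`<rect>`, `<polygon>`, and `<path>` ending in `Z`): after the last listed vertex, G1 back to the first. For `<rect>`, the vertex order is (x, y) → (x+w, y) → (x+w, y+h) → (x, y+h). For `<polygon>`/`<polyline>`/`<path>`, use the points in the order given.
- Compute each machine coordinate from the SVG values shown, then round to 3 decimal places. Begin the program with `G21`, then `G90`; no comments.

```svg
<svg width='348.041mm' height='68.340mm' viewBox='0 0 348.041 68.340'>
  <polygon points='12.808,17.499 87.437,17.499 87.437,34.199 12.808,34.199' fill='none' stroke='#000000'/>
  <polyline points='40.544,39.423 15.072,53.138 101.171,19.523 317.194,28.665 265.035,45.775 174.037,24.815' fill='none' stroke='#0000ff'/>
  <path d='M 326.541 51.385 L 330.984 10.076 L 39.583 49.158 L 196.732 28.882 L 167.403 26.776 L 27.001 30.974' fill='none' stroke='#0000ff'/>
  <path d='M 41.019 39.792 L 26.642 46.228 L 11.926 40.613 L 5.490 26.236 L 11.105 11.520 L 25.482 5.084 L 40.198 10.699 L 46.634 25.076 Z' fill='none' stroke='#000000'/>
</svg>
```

viewBox `0 0 348.041 68.340` with mm width/height → 1 unit = 1 mm. Flip: y_m = 68.340 − y_svg.

**Shape 1** — `<polygon>` rectangle, stroke `#000000` → score (S615, F1699). Machine vertices: (12.808,50.841) → (87.437,50.841) → (87.437,34.141) → (12.808,34.141) → (12.808,50.841). Closed: final G1 returns to the first vertex.

**Shape 2** — `<polyline>` open polyline, stroke `#0000ff` → engrave (S141, F1960). Machine vertices: (40.544,28.917) → (15.072,15.202) → (101.171,48.817) → (317.194,39.675) → (265.035,22.565) → (174.037,43.525). Open path.

**Shape 3** — `<path>` open polyline, stroke `#0000ff` → engrave (S141, F1960). Machine vertices: (326.541,16.955) → (330.984,58.264) → (39.583,19.182) → (196.732,39.458) → (167.403,41.564) → (27.001,37.366). Open path.

**Shape 4** — `<path>` regular polygon, stroke `#000000` → score (S615, F1699). Machine vertices: (41.019,28.548) → (26.642,22.112) → (11.926,27.727) → (5.490,42.104) → (11.105,56.820) → (25.482,63.256) → (40.198,57.641) → (46.634,43.264) → (41.019,28.548). Closed: final G1 returns to the first vertex.

G21
G90
G00 X12.808 Y50.841
M3 S615
G1 X87.437 Y50.841 F1699
G1 X87.437 Y34.141
G1 X12.808 Y34.141
G1 X12.808 Y50.841
M5
G00 X40.544 Y28.917
M3 S141
G1 X15.072 Y15.202 F1960
G1 X101.171 Y48.817
G1 X317.194 Y39.675
G1 X265.035 Y22.565
G1 X174.037 Y43.525
M5
G00 X326.541 Y16.955
M3 S141
G1 X330.984 Y58.264 F1960
G1 X39.583 Y19.182
G1 X196.732 Y39.458
G1 X167.403 Y41.564
G1 X27.001 Y37.366
M5
G00 X41.019 Y28.548
M3 S615
G1 X26.642 Y22.112 F1699
G1 X11.926 Y27.727
G1 X5.490 Y42.104
G1 X11.105 Y56.820
G1 X25.482 Y63.256
G1 X40.198 Y57.641
G1 X46.634 Y43.264
G1 X41.019 Y28.548
M5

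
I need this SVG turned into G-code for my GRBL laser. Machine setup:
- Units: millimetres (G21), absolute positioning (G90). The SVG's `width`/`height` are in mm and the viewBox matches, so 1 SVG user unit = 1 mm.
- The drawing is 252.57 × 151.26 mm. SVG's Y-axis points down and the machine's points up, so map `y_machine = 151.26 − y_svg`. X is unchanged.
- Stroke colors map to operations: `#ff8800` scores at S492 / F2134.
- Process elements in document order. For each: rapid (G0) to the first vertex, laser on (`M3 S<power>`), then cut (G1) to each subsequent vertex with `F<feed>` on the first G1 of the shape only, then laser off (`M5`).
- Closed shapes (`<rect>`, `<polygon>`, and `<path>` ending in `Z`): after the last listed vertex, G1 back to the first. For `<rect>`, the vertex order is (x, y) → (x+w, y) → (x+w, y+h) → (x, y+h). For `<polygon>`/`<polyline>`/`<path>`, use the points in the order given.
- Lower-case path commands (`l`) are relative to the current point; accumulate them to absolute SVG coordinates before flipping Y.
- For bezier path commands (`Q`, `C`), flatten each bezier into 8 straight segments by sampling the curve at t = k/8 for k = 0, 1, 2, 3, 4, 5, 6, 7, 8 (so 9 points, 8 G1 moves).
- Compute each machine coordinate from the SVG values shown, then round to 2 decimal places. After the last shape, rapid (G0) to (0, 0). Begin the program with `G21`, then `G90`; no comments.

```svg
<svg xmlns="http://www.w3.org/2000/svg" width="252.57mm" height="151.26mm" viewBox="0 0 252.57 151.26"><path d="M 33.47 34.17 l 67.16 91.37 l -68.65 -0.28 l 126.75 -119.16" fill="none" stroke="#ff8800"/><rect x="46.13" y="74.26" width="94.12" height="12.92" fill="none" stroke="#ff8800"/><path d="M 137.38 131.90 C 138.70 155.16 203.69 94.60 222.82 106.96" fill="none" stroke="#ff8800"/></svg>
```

viewBox `0 0 252.57 151.26` with mm width/height → 1 unit = 1 mm. Flip: y_m = 151.26 − y_svg.

**Shape 1** — `<path>` open polyline, stroke `#ff8800` → score (S492, F2134). Machine vertices: (33.47,117.09) → (100.63,25.72) → (31.98,26.00) → (158.73,145.16). Open path.

**Shape 2** — `<rect>` rectangle, stroke `#ff8800` → score (S492, F2134). Machine vertices: (46.13,77.00) → (140.25,77.00) → (140.25,64.08) → (46.13,64.08) → (46.13,77.00). Closed: final G1 returns to the first vertex.

**Shape 3** — `<path>` cubic bezier, stroke `#ff8800` → score (S492, F2134). Control points (SVG): P0=(137.38,131.90), P1=(138.70,155.16), P2=(203.69,94.60), P3=(222.82,106.96); sampled at t=k/8. Machine vertices: (137.38,19.36) → (140.65,14.26) → (148.60,15.18) → (159.95,20.29) → (173.42,27.74) → (187.73,35.71) → (201.59,42.35) → (213.71,45.82) → (222.82,44.30). Open path.

G21
G90
G0 X33.47 Y117.09
M3 S492
G1 X100.63 Y25.72 F2134
G1 X31.98 Y26.00
G1 X158.73 Y145.16
M5
G0 X46.13 Y77.00
M3 S492
G1 X140.25 Y77.00 F2134
G1 X140.25 Y64.08
G1 X46.13 Y64.08
G1 X46.13 Y77.00
M5
G0 X137.38 Y19.36
M3 S492
G1 X140.65 Y14.26 F2134
G1 X148.60 Y15.18
G1 X159.95 Y20.29
G1 X173.42 Y27.74
G1 X187.73 Y35.71
G1 X201.59 Y42.35
G1 X213.71 Y45.82
G1 X222.82 Y44.30
M5
G0 X0.00 Y0.00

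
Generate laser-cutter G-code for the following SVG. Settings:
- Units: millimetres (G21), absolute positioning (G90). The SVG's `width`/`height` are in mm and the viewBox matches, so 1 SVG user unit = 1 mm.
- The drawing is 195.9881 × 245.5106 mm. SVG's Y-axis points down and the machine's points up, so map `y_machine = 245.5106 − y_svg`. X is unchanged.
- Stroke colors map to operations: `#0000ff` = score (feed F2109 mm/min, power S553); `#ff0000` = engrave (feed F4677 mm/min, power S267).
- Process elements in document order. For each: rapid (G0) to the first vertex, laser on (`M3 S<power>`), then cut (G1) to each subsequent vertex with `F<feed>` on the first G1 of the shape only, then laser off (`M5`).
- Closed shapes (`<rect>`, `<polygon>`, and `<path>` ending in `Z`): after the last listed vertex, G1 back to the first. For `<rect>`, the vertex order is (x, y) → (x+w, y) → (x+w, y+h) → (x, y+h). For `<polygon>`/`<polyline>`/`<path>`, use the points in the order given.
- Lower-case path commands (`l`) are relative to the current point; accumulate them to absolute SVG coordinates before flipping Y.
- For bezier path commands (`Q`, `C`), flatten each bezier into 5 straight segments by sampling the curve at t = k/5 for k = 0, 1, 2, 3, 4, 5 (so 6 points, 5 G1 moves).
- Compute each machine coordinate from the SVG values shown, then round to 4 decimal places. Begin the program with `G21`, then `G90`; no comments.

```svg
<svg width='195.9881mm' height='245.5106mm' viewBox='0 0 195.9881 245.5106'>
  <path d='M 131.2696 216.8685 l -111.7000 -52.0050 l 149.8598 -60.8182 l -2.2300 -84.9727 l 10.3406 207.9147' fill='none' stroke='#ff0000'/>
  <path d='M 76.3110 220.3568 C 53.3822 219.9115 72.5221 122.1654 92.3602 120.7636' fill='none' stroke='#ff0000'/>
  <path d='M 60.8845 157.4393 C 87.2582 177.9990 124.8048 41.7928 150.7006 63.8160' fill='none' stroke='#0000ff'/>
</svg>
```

1 u = 1 mm; y_m = 245.5106 − y.

[1] `<path>` open polyline, #ff0000→engrave S267 F4677: (131.2696,28.6421) → (19.5696,80.6471) → (169.4294,141.4653) → (167.1994,226.4380) → (177.5400,18.5233)

[2] `<path>` cubic bezier, #ff0000→engrave S267 F4677: (76.3110,25.1538) → (67.2710,35.5479) → (66.3417,59.9993) → (71.5373,89.2129) → (80.8721,113.8938) → (92.3602,124.7470)

[3] `<path>` cubic bezier, #0000ff→score S553 F2109: (60.8845,88.0713) → (77.8669,92.0274) → (96.4352,118.4876) → (115.4940,152.3320) → (133.9476,178.4410) → (150.7006,181.6946)

G21
G90
G0 X131.2696 Y28.6421
M3 S267
G1 X19.5696 Y80.6471 F4677
G1 X169.4294 Y141.4653
G1 X167.1994 Y226.4380
G1 X177.5400 Y18.5233
M5
G0 X76.3110 Y25.1538
M3 S267
G1 X67.2710 Y35.5479 F4677
G1 X66.3417 Y59.9993
G1 X71.5373 Y89.2129
G1 X80.8721 Y113.8938
G1 X92.3602 Y124.7470
M5
G0 X60.8845 Y88.0713
M3 S553
G1 X77.8669 Y92.0274 F2109
G1 X96.4352 Y118.4876
G1 X115.4940 Y152.3320
G1 X133.9476 Y178.4410
G1 X150.7006 Y181.6946
M5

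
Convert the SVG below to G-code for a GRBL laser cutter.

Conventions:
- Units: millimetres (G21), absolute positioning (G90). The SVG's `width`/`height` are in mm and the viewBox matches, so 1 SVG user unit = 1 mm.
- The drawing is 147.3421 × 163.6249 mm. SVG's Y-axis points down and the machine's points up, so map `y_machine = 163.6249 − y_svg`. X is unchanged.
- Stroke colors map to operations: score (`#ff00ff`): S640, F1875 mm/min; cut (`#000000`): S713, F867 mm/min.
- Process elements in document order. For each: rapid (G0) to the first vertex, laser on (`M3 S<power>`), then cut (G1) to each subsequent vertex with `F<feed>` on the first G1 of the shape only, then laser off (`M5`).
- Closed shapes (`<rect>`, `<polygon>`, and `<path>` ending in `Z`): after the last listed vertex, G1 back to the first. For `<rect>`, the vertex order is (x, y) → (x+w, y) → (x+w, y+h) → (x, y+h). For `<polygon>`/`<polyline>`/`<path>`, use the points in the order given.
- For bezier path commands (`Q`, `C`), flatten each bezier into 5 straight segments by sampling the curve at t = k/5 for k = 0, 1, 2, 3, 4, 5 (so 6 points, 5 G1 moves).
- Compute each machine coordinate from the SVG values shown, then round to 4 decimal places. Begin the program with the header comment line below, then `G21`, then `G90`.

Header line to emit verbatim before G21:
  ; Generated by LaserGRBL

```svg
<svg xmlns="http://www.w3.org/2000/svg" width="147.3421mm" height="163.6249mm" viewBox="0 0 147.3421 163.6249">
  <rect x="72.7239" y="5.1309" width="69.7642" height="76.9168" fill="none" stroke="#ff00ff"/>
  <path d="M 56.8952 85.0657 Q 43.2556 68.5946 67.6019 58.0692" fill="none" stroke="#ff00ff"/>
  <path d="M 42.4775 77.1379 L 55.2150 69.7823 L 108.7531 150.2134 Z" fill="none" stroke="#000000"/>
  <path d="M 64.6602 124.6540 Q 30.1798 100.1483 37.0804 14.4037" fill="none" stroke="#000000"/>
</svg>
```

; Generated by LaserGRBL
G21
G90
G0 X72.7239 Y158.4940
M3 S640
G1 X142.4881 Y158.4940 F1875
G1 X142.4881 Y81.5772
G1 X72.7239 Y81.5772
G1 X72.7239 Y158.4940
M5
G0 X56.8952 Y78.5592
M3 S640
G1 X52.9588 Y84.9098 F1875
G1 X52.0613 Y90.7848
G1 X54.2026 Y96.1841
G1 X59.3828 Y101.1077
G1 X67.6019 Y105.5557
M5
G0 X42.4775 Y86.4870
M3 S713
G1 X55.2150 Y93.8426 F867
G1 X108.7531 Y13.4115
G1 X42.4775 Y86.4870
M5
G0 X64.6602 Y38.9709
M3 S713
G1 X52.5233 Y51.2227 F867
G1 X43.6968 Y68.3737
G1 X38.1809 Y90.4237
G1 X35.9754 Y117.3729
G1 X37.0804 Y149.2212
M5

Since the viewBox matches the mm dimensions, user units are millimetres directly. The only transform is the Y-flip y_m = 163.6249 − y_svg.

Shape 1 is a rectangle drawn with `<rect>`. Its stroke #ff00ff means score at S640, F1875. After flipping Y the toolpath is (72.7239,158.4940) → (142.4881,158.4940) → (142.4881,81.5772) → (72.7239,81.5772) → (72.7239,158.4940), returning to the start.

Shape 2 is a quadratic bezier drawn with `<path>`. Its stroke #ff00ff means score at S640, F1875. After flipping Y the toolpath is (56.8952,78.5592) → (52.9588,84.9098) → (52.0613,90.7848) → (54.2026,96.1841) → (59.3828,101.1077) → (67.6019,105.5557).

Shape 3 is a closed polygon drawn with `<path>`. Its stroke #000000 means cut at S713, F867. After flipping Y the toolpath is (42.4775,86.4870) → (55.2150,93.8426) → (108.7531,13.4115) → (42.4775,86.4870), returning to the start.

Shape 4 is a quadratic bezier drawn with `<path>`. Its stroke #000000 means cut at S713, F867. After flipping Y the toolpath is (64.6602,38.9709) → (52.5233,51.2227) → (43.6968,68.3737) → (38.1809,90.4237) → (35.9754,117.3729) → (37.0804,149.2212).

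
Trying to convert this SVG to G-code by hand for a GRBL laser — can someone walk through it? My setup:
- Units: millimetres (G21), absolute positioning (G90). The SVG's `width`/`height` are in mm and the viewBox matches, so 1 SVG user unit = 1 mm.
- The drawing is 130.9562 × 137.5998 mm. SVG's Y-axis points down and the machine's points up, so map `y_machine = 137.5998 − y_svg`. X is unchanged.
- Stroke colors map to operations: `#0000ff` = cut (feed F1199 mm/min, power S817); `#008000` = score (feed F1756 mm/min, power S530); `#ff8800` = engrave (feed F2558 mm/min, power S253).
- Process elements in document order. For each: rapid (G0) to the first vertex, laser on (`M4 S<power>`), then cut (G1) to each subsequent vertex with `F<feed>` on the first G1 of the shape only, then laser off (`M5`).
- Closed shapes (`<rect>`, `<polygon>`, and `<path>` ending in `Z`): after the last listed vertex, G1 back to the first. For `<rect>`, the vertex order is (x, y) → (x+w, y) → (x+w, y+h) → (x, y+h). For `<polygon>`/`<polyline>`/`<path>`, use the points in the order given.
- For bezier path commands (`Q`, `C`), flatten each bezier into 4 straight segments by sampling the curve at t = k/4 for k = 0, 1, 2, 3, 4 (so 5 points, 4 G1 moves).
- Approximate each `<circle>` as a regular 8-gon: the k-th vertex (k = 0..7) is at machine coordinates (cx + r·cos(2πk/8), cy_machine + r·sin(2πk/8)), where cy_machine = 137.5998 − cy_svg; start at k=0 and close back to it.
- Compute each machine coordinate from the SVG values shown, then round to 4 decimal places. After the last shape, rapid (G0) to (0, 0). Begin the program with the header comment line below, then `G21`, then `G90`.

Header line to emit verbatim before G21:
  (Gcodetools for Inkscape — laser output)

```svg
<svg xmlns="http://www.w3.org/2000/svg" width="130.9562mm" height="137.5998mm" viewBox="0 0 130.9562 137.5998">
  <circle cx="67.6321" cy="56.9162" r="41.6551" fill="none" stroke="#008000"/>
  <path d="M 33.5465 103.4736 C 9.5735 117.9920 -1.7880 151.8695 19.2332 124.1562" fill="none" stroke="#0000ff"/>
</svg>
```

1 u = 1 mm; y_m = 137.5998 − y.

[1] `<circle>` circle, #008000→score S530 F1756: (109.2872,80.6836) → (97.0867,110.1382) → (67.6321,122.3387) → (38.1775,110.1382) → (25.9770,80.6836) → (38.1775,51.2290) → (67.6321,39.0285) → (97.0867,51.2290) → (109.2872,80.6836) (closed)

[2] `<path>` cubic bezier, #0000ff→cut S817 F1199: (33.5465,34.1262) → (18.2403,20.8724) → (9.5170,7.9480) → (9.2301,2.9421) → (19.2332,13.4436)

(Gcodetools for Inkscape — laser output)
G21
G90
G0 X109.2872 Y80.6836
M4 S530
G1 X97.0867 Y110.1382 F1756
G1 X67.6321 Y122.3387
G1 X38.1775 Y110.1382
G1 X25.9770 Y80.6836
G1 X38.1775 Y51.2290
G1 X67.6321 Y39.0285
G1 X97.0867 Y51.2290
G1 X109.2872 Y80.6836
M5
G0 X33.5465 Y34.1262
M4 S817
G1 X18.2403 Y20.8724 F1199
G1 X9.5170 Y7.9480
G1 X9.2301 Y2.9421
G1 X19.2332 Y13.4436
M5
G0 X0.0000 Y0.0000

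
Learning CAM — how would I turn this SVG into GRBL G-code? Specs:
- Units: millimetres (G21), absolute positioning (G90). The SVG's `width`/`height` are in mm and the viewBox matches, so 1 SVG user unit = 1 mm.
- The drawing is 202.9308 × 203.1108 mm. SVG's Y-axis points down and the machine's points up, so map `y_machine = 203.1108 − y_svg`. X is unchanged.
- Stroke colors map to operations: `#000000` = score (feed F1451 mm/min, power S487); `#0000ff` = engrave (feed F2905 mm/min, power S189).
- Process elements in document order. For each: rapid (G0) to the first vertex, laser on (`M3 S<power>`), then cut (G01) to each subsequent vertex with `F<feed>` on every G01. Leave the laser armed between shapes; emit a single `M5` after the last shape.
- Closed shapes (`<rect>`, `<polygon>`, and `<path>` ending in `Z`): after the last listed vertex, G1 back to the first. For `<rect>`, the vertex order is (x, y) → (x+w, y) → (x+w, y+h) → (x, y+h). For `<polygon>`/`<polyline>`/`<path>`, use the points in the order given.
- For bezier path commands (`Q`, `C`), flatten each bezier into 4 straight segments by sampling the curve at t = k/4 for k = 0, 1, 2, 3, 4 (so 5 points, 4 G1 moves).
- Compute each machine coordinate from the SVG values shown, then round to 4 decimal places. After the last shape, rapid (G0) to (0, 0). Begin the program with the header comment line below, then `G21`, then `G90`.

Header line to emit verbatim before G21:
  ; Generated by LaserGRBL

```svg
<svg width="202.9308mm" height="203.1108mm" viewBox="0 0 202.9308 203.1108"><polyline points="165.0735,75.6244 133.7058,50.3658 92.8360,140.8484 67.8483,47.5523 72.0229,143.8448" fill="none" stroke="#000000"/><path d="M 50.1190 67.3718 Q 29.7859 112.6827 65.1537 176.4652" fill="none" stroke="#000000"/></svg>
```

; Generated by LaserGRBL
G21
G90
G0 X165.0735 Y127.4864
M3 S487
G01 X133.7058 Y152.7450 F1451
G01 X92.8360 Y62.2624 F1451
G01 X67.8483 Y155.5585 F1451
G01 X72.0229 Y59.2660 F1451
G0 X50.1190 Y135.7390
M3 S487
G01 X43.4338 Y111.9291 F1451
G01 X43.7111 Y85.8102 F1451
G01 X50.9511 Y57.3824 F1451
G01 X65.1537 Y26.6456 F1451
M5
G0 X0.0000 Y0.0000

1 u = 1 mm; y_m = 203.1108 − y.

[1] `<polyline>` open polyline, #000000→score S487 F1451: (165.0735,127.4864) → (133.7058,152.7450) → (92.8360,62.2624) → (67.8483,155.5585) → (72.0229,59.2660)

[2] `<path>` quadratic bezier, #000000→score S487 F1451: (50.1190,135.7390) → (43.4338,111.9291) → (43.7111,85.8102) → (50.9511,57.3824) → (65.1537,26.6456)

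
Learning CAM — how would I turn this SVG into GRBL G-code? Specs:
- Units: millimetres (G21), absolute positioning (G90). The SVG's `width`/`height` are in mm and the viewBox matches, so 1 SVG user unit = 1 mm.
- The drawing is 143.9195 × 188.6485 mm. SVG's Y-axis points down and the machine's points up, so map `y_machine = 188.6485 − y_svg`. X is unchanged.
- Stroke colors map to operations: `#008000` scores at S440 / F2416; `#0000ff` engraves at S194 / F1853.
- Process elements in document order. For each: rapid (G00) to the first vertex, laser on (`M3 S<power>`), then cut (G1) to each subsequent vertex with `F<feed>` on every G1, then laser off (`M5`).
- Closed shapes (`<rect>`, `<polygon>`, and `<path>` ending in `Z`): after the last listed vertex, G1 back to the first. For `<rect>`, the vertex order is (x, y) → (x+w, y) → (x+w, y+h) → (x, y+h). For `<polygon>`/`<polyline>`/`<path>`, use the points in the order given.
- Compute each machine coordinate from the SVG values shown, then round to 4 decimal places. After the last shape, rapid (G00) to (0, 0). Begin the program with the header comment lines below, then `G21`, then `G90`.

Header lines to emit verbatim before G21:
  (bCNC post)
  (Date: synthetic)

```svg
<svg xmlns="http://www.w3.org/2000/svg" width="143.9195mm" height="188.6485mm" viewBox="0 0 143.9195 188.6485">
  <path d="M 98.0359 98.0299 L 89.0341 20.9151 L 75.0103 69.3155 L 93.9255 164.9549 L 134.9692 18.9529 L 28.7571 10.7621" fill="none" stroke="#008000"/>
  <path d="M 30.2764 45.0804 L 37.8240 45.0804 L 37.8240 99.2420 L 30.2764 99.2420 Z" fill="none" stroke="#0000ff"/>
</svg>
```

(bCNC post)
(Date: synthetic)
G21
G90
G00 X98.0359 Y90.6186
M3 S440
G1 X89.0341 Y167.7334 F2416
G1 X75.0103 Y119.3330 F2416
G1 X93.9255 Y23.6936 F2416
G1 X134.9692 Y169.6956 F2416
G1 X28.7571 Y177.8864 F2416
M5
G00 X30.2764 Y143.5681
M3 S194
G1 X37.8240 Y143.5681 F1853
G1 X37.8240 Y89.4065 F1853
G1 X30.2764 Y89.4065 F1853
G1 X30.2764 Y143.5681 F1853
M5
G00 X0.0000 Y0.0000

viewBox `0 0 143.9195 188.6485` with mm width/height → 1 unit = 1 mm. Flip: y_m = 188.6485 − y_svg.

**Shape 1** — `<path>` open polyline, stroke `#008000` → score (S440, F2416). Machine vertices: (98.0359,90.6186) → (89.0341,167.7334) → (75.0103,119.3330) → (93.9255,23.6936) → (134.9692,169.6956) → (28.7571,177.8864). Open path.

**Shape 2** — `<path>` rectangle, stroke `#0000ff` → engrave (S194, F1853). Machine vertices: (30.2764,143.5681) → (37.8240,143.5681) → (37.8240,89.4065) → (30.2764,89.4065) → (30.2764,143.5681). Closed: final G1 returns to the first vertex.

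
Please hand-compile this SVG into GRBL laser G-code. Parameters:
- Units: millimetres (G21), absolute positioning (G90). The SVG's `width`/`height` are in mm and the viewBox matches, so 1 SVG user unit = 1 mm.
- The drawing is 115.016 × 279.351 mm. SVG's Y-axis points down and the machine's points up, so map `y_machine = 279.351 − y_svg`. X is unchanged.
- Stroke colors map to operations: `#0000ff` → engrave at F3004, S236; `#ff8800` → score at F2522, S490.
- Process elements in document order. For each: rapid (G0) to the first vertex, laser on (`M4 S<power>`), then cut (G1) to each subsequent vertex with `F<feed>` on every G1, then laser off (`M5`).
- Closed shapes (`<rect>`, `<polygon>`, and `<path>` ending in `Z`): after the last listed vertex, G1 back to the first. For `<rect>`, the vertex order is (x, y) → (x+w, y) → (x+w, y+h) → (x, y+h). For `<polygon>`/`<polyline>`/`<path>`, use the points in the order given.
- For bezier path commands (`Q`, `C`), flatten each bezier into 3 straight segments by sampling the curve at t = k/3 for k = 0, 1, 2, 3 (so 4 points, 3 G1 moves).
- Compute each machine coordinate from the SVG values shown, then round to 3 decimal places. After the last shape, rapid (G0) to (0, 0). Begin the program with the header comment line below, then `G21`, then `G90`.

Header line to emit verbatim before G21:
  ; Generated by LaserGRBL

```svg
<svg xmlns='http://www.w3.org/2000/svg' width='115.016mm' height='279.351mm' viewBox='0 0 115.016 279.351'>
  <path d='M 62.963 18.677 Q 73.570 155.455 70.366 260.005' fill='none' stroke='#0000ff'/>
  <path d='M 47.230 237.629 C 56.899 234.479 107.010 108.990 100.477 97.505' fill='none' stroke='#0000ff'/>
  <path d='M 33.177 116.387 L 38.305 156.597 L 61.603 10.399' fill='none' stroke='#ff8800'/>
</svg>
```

; Generated by LaserGRBL
G21
G90
G0 X62.963 Y260.674
M4 S236
G1 X68.500 Y173.070 F3004
G1 X70.967 Y92.627 F3004
G1 X70.366 Y19.346 F3004
M5
G0 X47.230 Y41.722
M4 S236
G1 X66.784 Y76.898 F3004
G1 X91.724 Y141.113 F3004
G1 X100.477 Y181.846 F3004
M5
G0 X33.177 Y162.964
M4 S490
G1 X38.305 Y122.754 F2522
G1 X61.603 Y268.952 F2522
M5
G0 X0.000 Y0.000

Since the viewBox matches the mm dimensions, user units are millimetres directly. The only transform is the Y-flip y_m = 279.351 − y_svg.

Shape 1 is a quadratic bezier drawn with `<path>`. Its stroke #0000ff means engrave at S236, F3004. After flipping Y the toolpath is (62.963,260.674) → (68.500,173.070) → (70.967,92.627) → (70.366,19.346).

Shape 2 is a cubic bezier drawn with `<path>`. Its stroke #0000ff means engrave at S236, F3004. After flipping Y the toolpath is (47.230,41.722) → (66.784,76.898) → (91.724,141.113) → (100.477,181.846).

Shape 3 is a open polyline drawn with `<path>`. Its stroke #ff8800 means score at S490, F2522. After flipping Y the toolpath is (33.177,162.964) → (38.305,122.754) → (61.603,268.952).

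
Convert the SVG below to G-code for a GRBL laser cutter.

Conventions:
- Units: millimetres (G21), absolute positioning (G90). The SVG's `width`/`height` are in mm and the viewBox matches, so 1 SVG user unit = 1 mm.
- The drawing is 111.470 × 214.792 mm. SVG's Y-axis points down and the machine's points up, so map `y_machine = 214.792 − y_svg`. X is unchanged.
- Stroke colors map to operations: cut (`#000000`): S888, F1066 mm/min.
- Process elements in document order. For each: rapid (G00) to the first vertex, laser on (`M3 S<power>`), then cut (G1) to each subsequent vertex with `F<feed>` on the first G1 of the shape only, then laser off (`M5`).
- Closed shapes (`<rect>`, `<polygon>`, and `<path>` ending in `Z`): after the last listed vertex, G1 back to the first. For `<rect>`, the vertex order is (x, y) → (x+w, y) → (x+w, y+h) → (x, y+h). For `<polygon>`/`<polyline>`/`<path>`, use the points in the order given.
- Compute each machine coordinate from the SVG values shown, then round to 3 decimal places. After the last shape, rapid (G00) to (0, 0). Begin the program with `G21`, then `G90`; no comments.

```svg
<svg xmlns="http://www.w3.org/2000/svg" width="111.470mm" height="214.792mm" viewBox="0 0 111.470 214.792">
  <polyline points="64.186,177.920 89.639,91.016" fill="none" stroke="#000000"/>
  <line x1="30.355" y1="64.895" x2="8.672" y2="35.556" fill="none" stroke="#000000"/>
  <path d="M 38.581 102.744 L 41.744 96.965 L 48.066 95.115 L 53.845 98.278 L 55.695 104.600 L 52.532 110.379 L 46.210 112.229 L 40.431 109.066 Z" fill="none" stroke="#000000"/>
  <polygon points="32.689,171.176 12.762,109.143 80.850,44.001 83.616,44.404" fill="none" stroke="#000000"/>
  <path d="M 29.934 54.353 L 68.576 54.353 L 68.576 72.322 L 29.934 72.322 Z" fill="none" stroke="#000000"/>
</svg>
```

G21
G90
G00 X64.186 Y36.872
M3 S888
G1 X89.639 Y123.776 F1066
M5
G00 X30.355 Y149.897
M3 S888
G1 X8.672 Y179.236 F1066
M5
G00 X38.581 Y112.048
M3 S888
G1 X41.744 Y117.827 F1066
G1 X48.066 Y119.677
G1 X53.845 Y116.514
G1 X55.695 Y110.192
G1 X52.532 Y104.413
G1 X46.210 Y102.563
G1 X40.431 Y105.726
G1 X38.581 Y112.048
M5
G00 X32.689 Y43.616
M3 S888
G1 X12.762 Y105.649 F1066
G1 X80.850 Y170.791
G1 X83.616 Y170.388
G1 X32.689 Y43.616
M5
G00 X29.934 Y160.439
M3 S888
G1 X68.576 Y160.439 F1066
G1 X68.576 Y142.470
G1 X29.934 Y142.470
G1 X29.934 Y160.439
M5
G00 X0.000 Y0.000

1 u = 1 mm; y_m = 214.792 − y.

[1] `<polyline>` line segment, #000000→cut S888 F1066: (64.186,36.872) → (89.639,123.776)

[2] `<line>` line segment, #000000→cut S888 F1066: (30.355,149.897) → (8.672,179.236)

[3] `<path>` regular polygon, #000000→cut S888 F1066: (38.581,112.048) → (41.744,117.827) → (48.066,119.677) → (53.845,116.514) → (55.695,110.192) → (52.532,104.413) → (46.210,102.563) → (40.431,105.726) → (38.581,112.048) (closed)

[4] `<polygon>` closed polygon, #000000→cut S888 F1066: (32.689,43.616) → (12.762,105.649) → (80.850,170.791) → (83.616,170.388) → (32.689,43.616) (closed)

[5] `<path>` rectangle, #000000→cut S888 F1066: (29.934,160.439) → (68.576,160.439) → (68.576,142.470) → (29.934,142.470) → (29.934,160.439) (closed)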